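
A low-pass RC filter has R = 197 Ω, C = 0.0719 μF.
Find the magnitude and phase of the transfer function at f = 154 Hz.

Step 1 — Angular frequency: ω = 2π·154 = 967.6 rad/s.
Step 2 — Transfer function: H(jω) = 1/(1 + jωRC).
Step 3 — Denominator: 1 + jωRC = 1 + j·967.6·197·7.19e-08 = 1 + j0.01371.
Step 4 — H = 0.9998 - j0.0137.
Step 5 — Magnitude: |H| = 0.9999 (-0.0 dB); phase: φ = -0.8°.

|H| = 0.9999 (-0.0 dB), φ = -0.8°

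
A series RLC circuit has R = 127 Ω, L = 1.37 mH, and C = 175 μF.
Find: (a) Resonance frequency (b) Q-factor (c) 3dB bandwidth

Step 1 — Resonance: ω₀ = 1/√(LC) = 1/√(0.00137·0.000175) = 2042 rad/s.
Step 2 — f₀ = ω₀/(2π) = 325 Hz.
Step 3 — Series Q: Q = ω₀L/R = 2042·0.00137/127 = 0.02203.
Step 4 — Bandwidth: Δω = ω₀/Q = 9.27e+04 rad/s; BW = Δω/(2π) = 1.475e+04 Hz.

(a) f₀ = 325 Hz  (b) Q = 0.02203  (c) BW = 1.475e+04 Hz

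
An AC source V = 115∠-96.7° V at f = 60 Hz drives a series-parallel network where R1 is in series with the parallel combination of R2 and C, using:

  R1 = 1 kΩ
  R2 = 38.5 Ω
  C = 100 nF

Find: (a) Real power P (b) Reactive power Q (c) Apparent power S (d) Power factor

Step 1 — Angular frequency: ω = 2π·f = 2π·60 = 377 rad/s.
Step 2 — Component impedances:
  R1: Z = R = 1000 Ω
  R2: Z = R = 38.5 Ω
  C: Z = 1/(jωC) = -j/(ω·C) = 0 - j2.653e+04 Ω
Step 3 — Parallel branch: R2 || C = 1/(1/R2 + 1/C) = 38.5 - j0.05588 Ω.
Step 4 — Series with R1: Z_total = R1 + (R2 || C) = 1038 - j0.05588 Ω = 1038∠-0.0° Ω.
Step 5 — Source phasor: V = 115∠-96.7° V = -13.42 - j114.2 V.
Step 6 — Current: I = V / Z = -0.01291 - j0.11 A = 0.1107∠-96.7° A.
Step 7 — Complex power: S = V·I* = 12.73 - j0.0006852 VA.
Step 8 — Real power: P = Re(S) = 12.73 W.
Step 9 — Reactive power: Q = Im(S) = -0.0006852 VAR.
Step 10 — Apparent power: |S| = 12.73 VA.
Step 11 — Power factor: PF = P/|S| = 1 (leading).

(a) P = 12.73 W  (b) Q = -0.0006852 VAR  (c) S = 12.73 VA  (d) PF = 1 (leading)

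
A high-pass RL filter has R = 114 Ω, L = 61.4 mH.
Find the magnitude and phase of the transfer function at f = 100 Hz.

Step 1 — Angular frequency: ω = 2π·100 = 628.3 rad/s.
Step 2 — Transfer function: H(jω) = jωL/(R + jωL).
Step 3 — Numerator jωL = j·38.58; denominator R + jωL = 114 + j38.58.
Step 4 — H = 0.1028 + j0.3036.
Step 5 — Magnitude: |H| = 0.3206 (-9.9 dB); phase: φ = 71.3°.

|H| = 0.3206 (-9.9 dB), φ = 71.3°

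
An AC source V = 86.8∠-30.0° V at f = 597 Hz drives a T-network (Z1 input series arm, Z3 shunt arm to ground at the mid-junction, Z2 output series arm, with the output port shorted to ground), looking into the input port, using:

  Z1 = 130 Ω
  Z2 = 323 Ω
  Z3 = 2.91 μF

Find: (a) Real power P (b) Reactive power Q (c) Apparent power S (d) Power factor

Step 1 — Angular frequency: ω = 2π·f = 2π·597 = 3751 rad/s.
Step 2 — Component impedances:
  Z1: Z = R = 130 Ω
  Z2: Z = R = 323 Ω
  Z3: Z = 1/(jωC) = -j/(ω·C) = 0 - j91.61 Ω
Step 3 — With the output port shorted to ground, the output series arm Z2 runs from the junction to ground; the shunt arm Z3 also runs from the junction to ground. They appear in parallel: Z3 || Z2 = 24.05 - j84.79 Ω.
Step 4 — Series with input arm Z1: Z_in = Z1 + (Z3 || Z2) = 154 - j84.79 Ω = 175.8∠-28.8° Ω.
Step 5 — Source phasor: V = 86.8∠-30.0° V = 75.17 - j43.4 V.
Step 6 — Current: I = V / Z = 0.4935 - j0.01009 A = 0.4936∠-1.2° A.
Step 7 — Complex power: S = V·I* = 37.54 - j20.66 VA.
Step 8 — Real power: P = Re(S) = 37.54 W.
Step 9 — Reactive power: Q = Im(S) = -20.66 VAR.
Step 10 — Apparent power: |S| = 42.85 VA.
Step 11 — Power factor: PF = P/|S| = 0.8761 (leading).

(a) P = 37.54 W  (b) Q = -20.66 VAR  (c) S = 42.85 VA  (d) PF = 0.8761 (leading)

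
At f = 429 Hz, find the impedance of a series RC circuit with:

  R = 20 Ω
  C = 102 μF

Step 1 — Angular frequency: ω = 2π·f = 2π·429 = 2695 rad/s.
Step 2 — Component impedances:
  R: Z = R = 20 Ω
  C: Z = 1/(jωC) = -j/(ω·C) = 0 - j3.637 Ω
Step 3 — Series combination: Z_total = R + C = 20 - j3.637 Ω = 20.33∠-10.3° Ω.

Z = 20 - j3.637 Ω = 20.33∠-10.3° Ω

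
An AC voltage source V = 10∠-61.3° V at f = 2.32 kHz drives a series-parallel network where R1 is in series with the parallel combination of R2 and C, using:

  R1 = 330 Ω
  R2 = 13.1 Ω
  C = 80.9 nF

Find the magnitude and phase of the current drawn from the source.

Step 1 — Angular frequency: ω = 2π·f = 2π·2320 = 1.458e+04 rad/s.
Step 2 — Component impedances:
  R1: Z = R = 330 Ω
  R2: Z = R = 13.1 Ω
  C: Z = 1/(jωC) = -j/(ω·C) = 0 - j848 Ω
Step 3 — Parallel branch: R2 || C = 1/(1/R2 + 1/C) = 13.1 - j0.2023 Ω.
Step 4 — Series with R1: Z_total = R1 + (R2 || C) = 343.1 - j0.2023 Ω = 343.1∠-0.0° Ω.
Step 5 — Source phasor: V = 10∠-61.3° V = 4.802 - j8.771 V.
Step 6 — Ohm's law: I = V / Z_total = (4.802 - j8.771) / (343.1 - j0.2023) = 0.01401 - j0.02556 A.
Step 7 — Convert to polar: |I| = 0.02915 A, ∠I = -61.3°.

I = 0.02915∠-61.3° A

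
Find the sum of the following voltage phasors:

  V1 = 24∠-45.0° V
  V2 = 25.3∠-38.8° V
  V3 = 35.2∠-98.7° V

Step 1 — Convert each phasor to rectangular form:
  V1 = 24·(cos(-45.0°) + j·sin(-45.0°)) = 16.97 - j16.97 V
  V2 = 25.3·(cos(-38.8°) + j·sin(-38.8°)) = 19.72 - j15.85 V
  V3 = 35.2·(cos(-98.7°) + j·sin(-98.7°)) = -5.324 - j34.79 V
Step 2 — Sum components: V_total = 31.36 - j67.62 V.
Step 3 — Convert to polar: |V_total| = 74.54 V, ∠V_total = -65.1°.

V_total = 74.54∠-65.1° V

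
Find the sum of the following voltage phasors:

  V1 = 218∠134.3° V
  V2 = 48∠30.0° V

Step 1 — Convert each phasor to rectangular form:
  V1 = 218·(cos(134.3°) + j·sin(134.3°)) = -152.3 + j156 V
  V2 = 48·(cos(30.0°) + j·sin(30.0°)) = 41.57 + j24 V
Step 2 — Sum components: V_total = -110.7 + j180 V.
Step 3 — Convert to polar: |V_total| = 211.3 V, ∠V_total = 121.6°.

V_total = 211.3∠121.6° V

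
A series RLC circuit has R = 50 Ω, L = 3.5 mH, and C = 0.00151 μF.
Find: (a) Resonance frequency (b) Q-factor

Step 1 — Resonance condition Im(Z)=0 gives ω₀ = 1/√(LC).
Step 2 — ω₀ = 1/√(0.0035·1.51e-09) = 4.35e+05 rad/s.
Step 3 — f₀ = ω₀/(2π) = 6.923e+04 Hz.
Step 4 — Series Q: Q = ω₀L/R = 4.35e+05·0.0035/50 = 30.45.

(a) f₀ = 6.923e+04 Hz  (b) Q = 30.45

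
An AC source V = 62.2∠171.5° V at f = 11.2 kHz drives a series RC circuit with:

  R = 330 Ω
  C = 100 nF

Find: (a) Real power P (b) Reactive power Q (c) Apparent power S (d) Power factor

Step 1 — Angular frequency: ω = 2π·f = 2π·1.12e+04 = 7.037e+04 rad/s.
Step 2 — Component impedances:
  R: Z = R = 330 Ω
  C: Z = 1/(jωC) = -j/(ω·C) = 0 - j142.1 Ω
Step 3 — Series combination: Z_total = R + C = 330 - j142.1 Ω = 359.3∠-23.3° Ω.
Step 4 — Source phasor: V = 62.2∠171.5° V = -61.52 + j9.194 V.
Step 5 — Current: I = V / Z = -0.1674 - j0.04421 A = 0.1731∠-165.2° A.
Step 6 — Complex power: S = V·I* = 9.89 - j4.259 VA.
Step 7 — Real power: P = Re(S) = 9.89 W.
Step 8 — Reactive power: Q = Im(S) = -4.259 VAR.
Step 9 — Apparent power: |S| = 10.77 VA.
Step 10 — Power factor: PF = P/|S| = 0.9185 (leading).

(a) P = 9.89 W  (b) Q = -4.259 VAR  (c) S = 10.77 VA  (d) PF = 0.9185 (leading)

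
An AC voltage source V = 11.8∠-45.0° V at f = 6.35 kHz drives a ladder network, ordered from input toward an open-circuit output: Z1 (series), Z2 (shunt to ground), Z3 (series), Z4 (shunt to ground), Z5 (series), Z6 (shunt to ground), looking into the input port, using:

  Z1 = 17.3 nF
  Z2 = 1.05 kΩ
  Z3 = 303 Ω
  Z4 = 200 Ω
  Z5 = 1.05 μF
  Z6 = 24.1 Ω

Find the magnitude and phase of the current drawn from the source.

Step 1 — Angular frequency: ω = 2π·f = 2π·6350 = 3.99e+04 rad/s.
Step 2 — Component impedances:
  Z1: Z = 1/(jωC) = -j/(ω·C) = 0 - j1449 Ω
  Z2: Z = R = 1050 Ω
  Z3: Z = R = 303 Ω
  Z4: Z = R = 200 Ω
  Z5: Z = 1/(jωC) = -j/(ω·C) = 0 - j23.87 Ω
  Z6: Z = R = 24.1 Ω
Step 3 — Ladder network (open output): work backward from the far end, alternating series and parallel combinations. Z_in = 249.2 - j1460 Ω = 1481∠-80.3° Ω.
Step 4 — Source phasor: V = 11.8∠-45.0° V = 8.344 - j8.344 V.
Step 5 — Ohm's law: I = V / Z_total = (8.344 - j8.344) / (249.2 - j1460) = 0.006502 + j0.004606 A.
Step 6 — Convert to polar: |I| = 0.007969 A, ∠I = 35.3°.

I = 0.007969∠35.3° A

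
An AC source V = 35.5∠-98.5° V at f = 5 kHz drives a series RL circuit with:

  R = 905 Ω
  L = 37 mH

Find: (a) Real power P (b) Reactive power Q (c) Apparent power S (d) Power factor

Step 1 — Angular frequency: ω = 2π·f = 2π·5000 = 3.142e+04 rad/s.
Step 2 — Component impedances:
  R: Z = R = 905 Ω
  L: Z = jωL = j·3.142e+04·0.037 = 0 + j1162 Ω
Step 3 — Series combination: Z_total = R + L = 905 + j1162 Ω = 1473∠52.1° Ω.
Step 4 — Source phasor: V = 35.5∠-98.5° V = -5.247 - j35.11 V.
Step 5 — Current: I = V / Z = -0.02099 - j0.01183 A = 0.0241∠-150.6° A.
Step 6 — Complex power: S = V·I* = 0.5255 + j0.675 VA.
Step 7 — Real power: P = Re(S) = 0.5255 W.
Step 8 — Reactive power: Q = Im(S) = 0.675 VAR.
Step 9 — Apparent power: |S| = 0.8555 VA.
Step 10 — Power factor: PF = P/|S| = 0.6143 (lagging).

(a) P = 0.5255 W  (b) Q = 0.675 VAR  (c) S = 0.8555 VA  (d) PF = 0.6143 (lagging)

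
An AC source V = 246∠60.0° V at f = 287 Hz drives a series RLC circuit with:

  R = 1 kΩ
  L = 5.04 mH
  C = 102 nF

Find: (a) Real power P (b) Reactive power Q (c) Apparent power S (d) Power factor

Step 1 — Angular frequency: ω = 2π·f = 2π·287 = 1803 rad/s.
Step 2 — Component impedances:
  R: Z = R = 1000 Ω
  L: Z = jωL = j·1803·0.00504 = 0 + j9.089 Ω
  C: Z = 1/(jωC) = -j/(ω·C) = 0 - j5437 Ω
Step 3 — Series combination: Z_total = R + L + C = 1000 - j5428 Ω = 5519∠-79.6° Ω.
Step 4 — Source phasor: V = 246∠60.0° V = 123 + j213 V.
Step 5 — Current: I = V / Z = -0.03392 + j0.02891 A = 0.04457∠139.6° A.
Step 6 — Complex power: S = V·I* = 1.987 - j10.78 VA.
Step 7 — Real power: P = Re(S) = 1.987 W.
Step 8 — Reactive power: Q = Im(S) = -10.78 VAR.
Step 9 — Apparent power: |S| = 10.97 VA.
Step 10 — Power factor: PF = P/|S| = 0.1812 (leading).

(a) P = 1.987 W  (b) Q = -10.78 VAR  (c) S = 10.97 VA  (d) PF = 0.1812 (leading)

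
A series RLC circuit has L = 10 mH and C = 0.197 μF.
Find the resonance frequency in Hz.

Step 1 — Resonance condition Im(Z)=0 gives ω₀ = 1/√(LC).
Step 2 — ω₀ = 1/√(0.01·1.97e-07) = 2.253e+04 rad/s.
Step 3 — f₀ = ω₀/(2π) = 3586 Hz.

f₀ = 3586 Hz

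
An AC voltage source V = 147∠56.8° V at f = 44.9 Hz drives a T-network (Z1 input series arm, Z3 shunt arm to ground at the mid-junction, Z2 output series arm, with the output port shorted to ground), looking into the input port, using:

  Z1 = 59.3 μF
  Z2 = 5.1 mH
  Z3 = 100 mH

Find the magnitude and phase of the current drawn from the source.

Step 1 — Angular frequency: ω = 2π·f = 2π·44.9 = 282.1 rad/s.
Step 2 — Component impedances:
  Z1: Z = 1/(jωC) = -j/(ω·C) = 0 - j59.77 Ω
  Z2: Z = jωL = j·282.1·0.0051 = 0 + j1.439 Ω
  Z3: Z = jωL = j·282.1·0.1 = 0 + j28.21 Ω
Step 3 — With the output port shorted to ground, the output series arm Z2 runs from the junction to ground; the shunt arm Z3 also runs from the junction to ground. They appear in parallel: Z3 || Z2 = 0 + j1.369 Ω.
Step 4 — Series with input arm Z1: Z_in = Z1 + (Z3 || Z2) = 0 - j58.41 Ω = 58.41∠-90.0° Ω.
Step 5 — Source phasor: V = 147∠56.8° V = 80.49 + j123 V.
Step 6 — Ohm's law: I = V / Z_total = (80.49 + j123) / (0 - j58.41) = -2.106 + j1.378 A.
Step 7 — Convert to polar: |I| = 2.517 A, ∠I = 146.8°.

I = 2.517∠146.8° A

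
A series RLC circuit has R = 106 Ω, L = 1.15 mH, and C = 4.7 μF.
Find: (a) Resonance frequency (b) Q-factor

Step 1 — Resonance condition Im(Z)=0 gives ω₀ = 1/√(LC).
Step 2 — ω₀ = 1/√(0.00115·4.7e-06) = 1.36e+04 rad/s.
Step 3 — f₀ = ω₀/(2π) = 2165 Hz.
Step 4 — Series Q: Q = ω₀L/R = 1.36e+04·0.00115/106 = 0.1476.

(a) f₀ = 2165 Hz  (b) Q = 0.1476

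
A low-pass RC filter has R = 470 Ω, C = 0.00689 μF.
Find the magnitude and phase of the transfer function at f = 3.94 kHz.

Step 1 — Angular frequency: ω = 2π·3940 = 2.476e+04 rad/s.
Step 2 — Transfer function: H(jω) = 1/(1 + jωRC).
Step 3 — Denominator: 1 + jωRC = 1 + j·2.476e+04·470·6.89e-09 = 1 + j0.08017.
Step 4 — H = 0.9936 - j0.07965.
Step 5 — Magnitude: |H| = 0.9968 (-0.0 dB); phase: φ = -4.6°.

|H| = 0.9968 (-0.0 dB), φ = -4.6°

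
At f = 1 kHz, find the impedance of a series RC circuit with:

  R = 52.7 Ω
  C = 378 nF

Step 1 — Angular frequency: ω = 2π·f = 2π·1000 = 6283 rad/s.
Step 2 — Component impedances:
  R: Z = R = 52.7 Ω
  C: Z = 1/(jωC) = -j/(ω·C) = 0 - j421 Ω
Step 3 — Series combination: Z_total = R + C = 52.7 - j421 Ω = 424.3∠-82.9° Ω.

Z = 52.7 - j421 Ω = 424.3∠-82.9° Ω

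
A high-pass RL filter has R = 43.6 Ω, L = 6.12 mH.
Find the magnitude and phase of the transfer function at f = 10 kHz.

Step 1 — Angular frequency: ω = 2π·1e+04 = 6.283e+04 rad/s.
Step 2 — Transfer function: H(jω) = jωL/(R + jωL).
Step 3 — Numerator jωL = j·384.5; denominator R + jωL = 43.6 + j384.5.
Step 4 — H = 0.9873 + j0.1119.
Step 5 — Magnitude: |H| = 0.9936 (-0.1 dB); phase: φ = 6.5°.

|H| = 0.9936 (-0.1 dB), φ = 6.5°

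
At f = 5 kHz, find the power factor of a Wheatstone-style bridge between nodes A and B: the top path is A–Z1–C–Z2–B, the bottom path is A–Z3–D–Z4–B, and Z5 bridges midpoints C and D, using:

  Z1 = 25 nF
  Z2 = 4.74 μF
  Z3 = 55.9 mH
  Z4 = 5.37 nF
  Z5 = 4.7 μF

Step 1 — Angular frequency: ω = 2π·f = 2π·5000 = 3.142e+04 rad/s.
Step 2 — Component impedances:
  Z1: Z = 1/(jωC) = -j/(ω·C) = 0 - j1273 Ω
  Z2: Z = 1/(jωC) = -j/(ω·C) = 0 - j6.715 Ω
  Z3: Z = jωL = j·3.142e+04·0.0559 = 0 + j1756 Ω
  Z4: Z = 1/(jωC) = -j/(ω·C) = 0 - j5928 Ω
  Z5: Z = 1/(jωC) = -j/(ω·C) = 0 - j6.773 Ω
Step 3 — Bridge requires nodal analysis (the Z5 bridge couples midpoints C and D, so the two paths cannot be reduced to a simple series/parallel combination). Setting node B to ground and injecting 1 A at node A, the 3-node admittance system at A, C, D solves to V_A = Z_AB = 0 - j4685 Ω = 4685∠-90.0° Ω.
Step 4 — Power factor: PF = cos(φ) = Re(Z)/|Z| = -0/4685 = -0.
Step 5 — Type: Im(Z) = -4685 ⇒ leading (phase φ = -90.0°).

PF = -0 (leading, φ = -90.0°)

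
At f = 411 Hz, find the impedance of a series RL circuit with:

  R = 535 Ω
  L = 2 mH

Step 1 — Angular frequency: ω = 2π·f = 2π·411 = 2582 rad/s.
Step 2 — Component impedances:
  R: Z = R = 535 Ω
  L: Z = jωL = j·2582·0.002 = 0 + j5.165 Ω
Step 3 — Series combination: Z_total = R + L = 535 + j5.165 Ω = 535∠0.6° Ω.

Z = 535 + j5.165 Ω = 535∠0.6° Ω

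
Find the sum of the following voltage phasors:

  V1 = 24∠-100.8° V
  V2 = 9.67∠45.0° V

Step 1 — Convert each phasor to rectangular form:
  V1 = 24·(cos(-100.8°) + j·sin(-100.8°)) = -4.497 - j23.57 V
  V2 = 9.67·(cos(45.0°) + j·sin(45.0°)) = 6.838 + j6.838 V
Step 2 — Sum components: V_total = 2.341 - j16.74 V.
Step 3 — Convert to polar: |V_total| = 16.9 V, ∠V_total = -82.0°.

V_total = 16.9∠-82.0° V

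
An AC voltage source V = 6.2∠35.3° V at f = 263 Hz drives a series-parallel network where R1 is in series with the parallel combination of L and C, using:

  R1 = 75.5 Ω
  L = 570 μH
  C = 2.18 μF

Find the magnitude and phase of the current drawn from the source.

Step 1 — Angular frequency: ω = 2π·f = 2π·263 = 1652 rad/s.
Step 2 — Component impedances:
  R1: Z = R = 75.5 Ω
  L: Z = jωL = j·1652·0.00057 = 0 + j0.9419 Ω
  C: Z = 1/(jωC) = -j/(ω·C) = 0 - j277.6 Ω
Step 3 — Parallel branch: L || C = 1/(1/L + 1/C) = 0 + j0.9451 Ω.
Step 4 — Series with R1: Z_total = R1 + (L || C) = 75.5 + j0.9451 Ω = 75.51∠0.7° Ω.
Step 5 — Source phasor: V = 6.2∠35.3° V = 5.06 + j3.583 V.
Step 6 — Ohm's law: I = V / Z_total = (5.06 + j3.583) / (75.5 + j0.9451) = 0.0676 + j0.04661 A.
Step 7 — Convert to polar: |I| = 0.08211 A, ∠I = 34.6°.

I = 0.08211∠34.6° A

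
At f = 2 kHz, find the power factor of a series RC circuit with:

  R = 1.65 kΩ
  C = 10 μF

Step 1 — Angular frequency: ω = 2π·f = 2π·2000 = 1.257e+04 rad/s.
Step 2 — Component impedances:
  R: Z = R = 1650 Ω
  C: Z = 1/(jωC) = -j/(ω·C) = 0 - j7.958 Ω
Step 3 — Series combination: Z_total = R + C = 1650 - j7.958 Ω = 1650∠-0.3° Ω.
Step 4 — Power factor: PF = cos(φ) = Re(Z)/|Z| = 1650/1650 = 1.
Step 5 — Type: Im(Z) = -7.958 ⇒ leading (phase φ = -0.3°).

PF = 1 (leading, φ = -0.3°)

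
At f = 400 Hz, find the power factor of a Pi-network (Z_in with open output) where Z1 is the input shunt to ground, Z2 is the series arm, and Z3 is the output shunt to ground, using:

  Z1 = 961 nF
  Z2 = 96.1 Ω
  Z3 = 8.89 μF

Step 1 — Angular frequency: ω = 2π·f = 2π·400 = 2513 rad/s.
Step 2 — Component impedances:
  Z1: Z = 1/(jωC) = -j/(ω·C) = 0 - j414 Ω
  Z2: Z = R = 96.1 Ω
  Z3: Z = 1/(jωC) = -j/(ω·C) = 0 - j44.76 Ω
Step 3 — With open output, the series arm Z2 and the output shunt Z3 appear in series to ground: Z2 + Z3 = 96.1 - j44.76 Ω.
Step 4 — Parallel with input shunt Z1: Z_in = Z1 || (Z2 + Z3) = 74.98 - j56.1 Ω = 93.64∠-36.8° Ω.
Step 5 — Power factor: PF = cos(φ) = Re(Z)/|Z| = 74.98/93.64 = 0.8007.
Step 6 — Type: Im(Z) = -56.1 ⇒ leading (phase φ = -36.8°).

PF = 0.8007 (leading, φ = -36.8°)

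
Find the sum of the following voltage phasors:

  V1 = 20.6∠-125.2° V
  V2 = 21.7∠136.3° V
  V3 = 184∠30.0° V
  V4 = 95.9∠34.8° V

Step 1 — Convert each phasor to rectangular form:
  V1 = 20.6·(cos(-125.2°) + j·sin(-125.2°)) = -11.87 - j16.83 V
  V2 = 21.7·(cos(136.3°) + j·sin(136.3°)) = -15.69 + j14.99 V
  V3 = 184·(cos(30.0°) + j·sin(30.0°)) = 159.3 + j92 V
  V4 = 95.9·(cos(34.8°) + j·sin(34.8°)) = 78.75 + j54.73 V
Step 2 — Sum components: V_total = 210.5 + j144.9 V.
Step 3 — Convert to polar: |V_total| = 255.6 V, ∠V_total = 34.5°.

V_total = 255.6∠34.5° V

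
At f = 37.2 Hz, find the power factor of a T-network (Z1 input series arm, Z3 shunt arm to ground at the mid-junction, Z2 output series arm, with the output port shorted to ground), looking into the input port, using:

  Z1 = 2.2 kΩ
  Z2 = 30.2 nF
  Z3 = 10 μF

Step 1 — Angular frequency: ω = 2π·f = 2π·37.2 = 233.7 rad/s.
Step 2 — Component impedances:
  Z1: Z = R = 2200 Ω
  Z2: Z = 1/(jωC) = -j/(ω·C) = 0 - j1.417e+05 Ω
  Z3: Z = 1/(jωC) = -j/(ω·C) = 0 - j427.8 Ω
Step 3 — With the output port shorted to ground, the output series arm Z2 runs from the junction to ground; the shunt arm Z3 also runs from the junction to ground. They appear in parallel: Z3 || Z2 = 0 - j426.5 Ω.
Step 4 — Series with input arm Z1: Z_in = Z1 + (Z3 || Z2) = 2200 - j426.5 Ω = 2241∠-11.0° Ω.
Step 5 — Power factor: PF = cos(φ) = Re(Z)/|Z| = 2200/2241 = 0.9817.
Step 6 — Type: Im(Z) = -426.5 ⇒ leading (phase φ = -11.0°).

PF = 0.9817 (leading, φ = -11.0°)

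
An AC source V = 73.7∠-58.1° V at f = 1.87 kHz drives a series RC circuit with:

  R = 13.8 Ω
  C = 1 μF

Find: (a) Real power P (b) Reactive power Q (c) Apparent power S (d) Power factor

Step 1 — Angular frequency: ω = 2π·f = 2π·1870 = 1.175e+04 rad/s.
Step 2 — Component impedances:
  R: Z = R = 13.8 Ω
  C: Z = 1/(jωC) = -j/(ω·C) = 0 - j85.11 Ω
Step 3 — Series combination: Z_total = R + C = 13.8 - j85.11 Ω = 86.22∠-80.8° Ω.
Step 4 — Source phasor: V = 73.7∠-58.1° V = 38.95 - j62.57 V.
Step 5 — Current: I = V / Z = 0.7886 + j0.3297 A = 0.8548∠22.7° A.
Step 6 — Complex power: S = V·I* = 10.08 - j62.19 VA.
Step 7 — Real power: P = Re(S) = 10.08 W.
Step 8 — Reactive power: Q = Im(S) = -62.19 VAR.
Step 9 — Apparent power: |S| = 63 VA.
Step 10 — Power factor: PF = P/|S| = 0.1601 (leading).

(a) P = 10.08 W  (b) Q = -62.19 VAR  (c) S = 63 VA  (d) PF = 0.1601 (leading)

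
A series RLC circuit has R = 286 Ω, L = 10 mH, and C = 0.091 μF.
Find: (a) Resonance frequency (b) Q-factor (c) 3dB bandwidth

Step 1 — Resonance: ω₀ = 1/√(LC) = 1/√(0.01·9.1e-08) = 3.315e+04 rad/s.
Step 2 — f₀ = ω₀/(2π) = 5276 Hz.
Step 3 — Series Q: Q = ω₀L/R = 3.315e+04·0.01/286 = 1.159.
Step 4 — Bandwidth: Δω = ω₀/Q = 2.86e+04 rad/s; BW = Δω/(2π) = 4552 Hz.

(a) f₀ = 5276 Hz  (b) Q = 1.159  (c) BW = 4552 Hz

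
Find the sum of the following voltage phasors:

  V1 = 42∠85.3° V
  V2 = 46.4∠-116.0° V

Step 1 — Convert each phasor to rectangular form:
  V1 = 42·(cos(85.3°) + j·sin(85.3°)) = 3.441 + j41.86 V
  V2 = 46.4·(cos(-116.0°) + j·sin(-116.0°)) = -20.34 - j41.7 V
Step 2 — Sum components: V_total = -16.9 + j0.1547 V.
Step 3 — Convert to polar: |V_total| = 16.9 V, ∠V_total = 179.5°.

V_total = 16.9∠179.5° V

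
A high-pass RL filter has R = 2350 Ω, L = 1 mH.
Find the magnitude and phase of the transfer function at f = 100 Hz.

Step 1 — Angular frequency: ω = 2π·100 = 628.3 rad/s.
Step 2 — Transfer function: H(jω) = jωL/(R + jωL).
Step 3 — Numerator jωL = j·0.6283; denominator R + jωL = 2350 + j0.6283.
Step 4 — H = 7.149e-08 + j0.0002674.
Step 5 — Magnitude: |H| = 0.0002674 (-71.5 dB); phase: φ = 90.0°.

|H| = 0.0002674 (-71.5 dB), φ = 90.0°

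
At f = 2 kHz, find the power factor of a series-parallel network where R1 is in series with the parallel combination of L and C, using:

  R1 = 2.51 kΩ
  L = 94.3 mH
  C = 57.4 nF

Step 1 — Angular frequency: ω = 2π·f = 2π·2000 = 1.257e+04 rad/s.
Step 2 — Component impedances:
  R1: Z = R = 2510 Ω
  L: Z = jωL = j·1.257e+04·0.0943 = 0 + j1185 Ω
  C: Z = 1/(jωC) = -j/(ω·C) = 0 - j1386 Ω
Step 3 — Parallel branch: L || C = 1/(1/L + 1/C) = 0 + j8159 Ω.
Step 4 — Series with R1: Z_total = R1 + (L || C) = 2510 + j8159 Ω = 8536∠72.9° Ω.
Step 5 — Power factor: PF = cos(φ) = Re(Z)/|Z| = 2510/8536 = 0.294.
Step 6 — Type: Im(Z) = 8159 ⇒ lagging (phase φ = 72.9°).

PF = 0.294 (lagging, φ = 72.9°)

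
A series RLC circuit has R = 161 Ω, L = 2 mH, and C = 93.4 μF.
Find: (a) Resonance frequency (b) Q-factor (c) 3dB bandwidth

Step 1 — Resonance: ω₀ = 1/√(LC) = 1/√(0.002·9.34e-05) = 2314 rad/s.
Step 2 — f₀ = ω₀/(2π) = 368.2 Hz.
Step 3 — Series Q: Q = ω₀L/R = 2314·0.002/161 = 0.02874.
Step 4 — Bandwidth: Δω = ω₀/Q = 8.05e+04 rad/s; BW = Δω/(2π) = 1.281e+04 Hz.

(a) f₀ = 368.2 Hz  (b) Q = 0.02874  (c) BW = 1.281e+04 Hz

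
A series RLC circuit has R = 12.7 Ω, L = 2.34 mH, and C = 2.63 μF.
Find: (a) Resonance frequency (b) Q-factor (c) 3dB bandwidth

Step 1 — Resonance: ω₀ = 1/√(LC) = 1/√(0.00234·2.63e-06) = 1.275e+04 rad/s.
Step 2 — f₀ = ω₀/(2π) = 2029 Hz.
Step 3 — Series Q: Q = ω₀L/R = 1.275e+04·0.00234/12.7 = 2.349.
Step 4 — Bandwidth: Δω = ω₀/Q = 5427 rad/s; BW = Δω/(2π) = 863.8 Hz.

(a) f₀ = 2029 Hz  (b) Q = 2.349  (c) BW = 863.8 Hz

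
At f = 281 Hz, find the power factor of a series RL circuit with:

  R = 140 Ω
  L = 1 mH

Step 1 — Angular frequency: ω = 2π·f = 2π·281 = 1766 rad/s.
Step 2 — Component impedances:
  R: Z = R = 140 Ω
  L: Z = jωL = j·1766·0.001 = 0 + j1.766 Ω
Step 3 — Series combination: Z_total = R + L = 140 + j1.766 Ω = 140∠0.7° Ω.
Step 4 — Power factor: PF = cos(φ) = Re(Z)/|Z| = 140/140.01 = 0.9999.
Step 5 — Type: Im(Z) = 1.766 ⇒ lagging (phase φ = 0.7°).

PF = 0.9999 (lagging, φ = 0.7°)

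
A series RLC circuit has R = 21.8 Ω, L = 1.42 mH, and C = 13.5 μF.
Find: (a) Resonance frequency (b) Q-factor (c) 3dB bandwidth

Step 1 — Resonance: ω₀ = 1/√(LC) = 1/√(0.00142·1.35e-05) = 7223 rad/s.
Step 2 — f₀ = ω₀/(2π) = 1150 Hz.
Step 3 — Series Q: Q = ω₀L/R = 7223·0.00142/21.8 = 0.4705.
Step 4 — Bandwidth: Δω = ω₀/Q = 1.535e+04 rad/s; BW = Δω/(2π) = 2443 Hz.

(a) f₀ = 1150 Hz  (b) Q = 0.4705  (c) BW = 2443 Hz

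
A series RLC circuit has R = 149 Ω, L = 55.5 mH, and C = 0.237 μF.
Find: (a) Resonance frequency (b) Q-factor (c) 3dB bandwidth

Step 1 — Resonance condition Im(Z)=0 gives ω₀ = 1/√(LC).
Step 2 — ω₀ = 1/√(0.0555·2.37e-07) = 8719 rad/s.
Step 3 — f₀ = ω₀/(2π) = 1388 Hz.
Step 4 — Series Q: Q = ω₀L/R = 8719·0.0555/149 = 3.248.
Step 5 — 3dB bandwidth: Δω = ω₀/Q = 2685 rad/s; BW = Δω/(2π) = 427.3 Hz.

(a) f₀ = 1388 Hz  (b) Q = 3.248  (c) BW = 427.3 Hz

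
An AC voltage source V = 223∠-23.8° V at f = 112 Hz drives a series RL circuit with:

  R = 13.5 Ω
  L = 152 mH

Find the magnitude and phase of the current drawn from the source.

Step 1 — Angular frequency: ω = 2π·f = 2π·112 = 703.7 rad/s.
Step 2 — Component impedances:
  R: Z = R = 13.5 Ω
  L: Z = jωL = j·703.7·0.152 = 0 + j107 Ω
Step 3 — Series combination: Z_total = R + L = 13.5 + j107 Ω = 107.8∠82.8° Ω.
Step 4 — Source phasor: V = 223∠-23.8° V = 204 - j89.99 V.
Step 5 — Ohm's law: I = V / Z_total = (204 - j89.99) / (13.5 + j107) = -0.5911 - j1.982 A.
Step 6 — Convert to polar: |I| = 2.068 A, ∠I = -106.6°.

I = 2.068∠-106.6° A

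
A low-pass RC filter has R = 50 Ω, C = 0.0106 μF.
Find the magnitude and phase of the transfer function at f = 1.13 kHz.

Step 1 — Angular frequency: ω = 2π·1130 = 7100 rad/s.
Step 2 — Transfer function: H(jω) = 1/(1 + jωRC).
Step 3 — Denominator: 1 + jωRC = 1 + j·7100·50·1.06e-08 = 1 + j0.003763.
Step 4 — H = 1 - j0.003763.
Step 5 — Magnitude: |H| = 1 (-0.0 dB); phase: φ = -0.2°.

|H| = 1 (-0.0 dB), φ = -0.2°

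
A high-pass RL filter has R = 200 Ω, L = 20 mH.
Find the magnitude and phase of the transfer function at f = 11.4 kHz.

Step 1 — Angular frequency: ω = 2π·1.14e+04 = 7.163e+04 rad/s.
Step 2 — Transfer function: H(jω) = jωL/(R + jωL).
Step 3 — Numerator jωL = j·1433; denominator R + jωL = 200 + j1433.
Step 4 — H = 0.9809 + j0.1369.
Step 5 — Magnitude: |H| = 0.9904 (-0.1 dB); phase: φ = 7.9°.

|H| = 0.9904 (-0.1 dB), φ = 7.9°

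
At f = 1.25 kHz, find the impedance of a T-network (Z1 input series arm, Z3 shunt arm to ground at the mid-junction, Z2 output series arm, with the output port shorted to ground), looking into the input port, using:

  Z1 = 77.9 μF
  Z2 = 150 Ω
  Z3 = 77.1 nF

Step 1 — Angular frequency: ω = 2π·f = 2π·1250 = 7854 rad/s.
Step 2 — Component impedances:
  Z1: Z = 1/(jωC) = -j/(ω·C) = 0 - j1.634 Ω
  Z2: Z = R = 150 Ω
  Z3: Z = 1/(jωC) = -j/(ω·C) = 0 - j1651 Ω
Step 3 — With the output port shorted to ground, the output series arm Z2 runs from the junction to ground; the shunt arm Z3 also runs from the junction to ground. They appear in parallel: Z3 || Z2 = 148.8 - j13.51 Ω.
Step 4 — Series with input arm Z1: Z_in = Z1 + (Z3 || Z2) = 148.8 - j15.15 Ω = 149.5∠-5.8° Ω.

Z = 148.8 - j15.15 Ω = 149.5∠-5.8° Ω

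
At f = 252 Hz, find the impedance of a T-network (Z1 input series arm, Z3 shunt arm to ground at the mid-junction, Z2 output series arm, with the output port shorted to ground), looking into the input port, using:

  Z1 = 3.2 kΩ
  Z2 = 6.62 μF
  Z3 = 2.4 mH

Step 1 — Angular frequency: ω = 2π·f = 2π·252 = 1583 rad/s.
Step 2 — Component impedances:
  Z1: Z = R = 3200 Ω
  Z2: Z = 1/(jωC) = -j/(ω·C) = 0 - j95.4 Ω
  Z3: Z = jωL = j·1583·0.0024 = 0 + j3.8 Ω
Step 3 — With the output port shorted to ground, the output series arm Z2 runs from the junction to ground; the shunt arm Z3 also runs from the junction to ground. They appear in parallel: Z3 || Z2 = 0 + j3.958 Ω.
Step 4 — Series with input arm Z1: Z_in = Z1 + (Z3 || Z2) = 3200 + j3.958 Ω = 3200∠0.1° Ω.

Z = 3200 + j3.958 Ω = 3200∠0.1° Ω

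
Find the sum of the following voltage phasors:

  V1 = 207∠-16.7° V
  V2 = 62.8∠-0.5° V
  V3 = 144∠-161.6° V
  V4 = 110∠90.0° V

Step 1 — Convert each phasor to rectangular form:
  V1 = 207·(cos(-16.7°) + j·sin(-16.7°)) = 198.3 - j59.48 V
  V2 = 62.8·(cos(-0.5°) + j·sin(-0.5°)) = 62.8 - j0.548 V
  V3 = 144·(cos(-161.6°) + j·sin(-161.6°)) = -136.6 - j45.45 V
  V4 = 110·(cos(90.0°) + j·sin(90.0°)) = 0 + j110 V
Step 2 — Sum components: V_total = 124.4 + j4.515 V.
Step 3 — Convert to polar: |V_total| = 124.5 V, ∠V_total = 2.1°.

V_total = 124.5∠2.1° V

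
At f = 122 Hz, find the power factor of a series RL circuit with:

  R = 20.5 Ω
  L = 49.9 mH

Step 1 — Angular frequency: ω = 2π·f = 2π·122 = 766.5 rad/s.
Step 2 — Component impedances:
  R: Z = R = 20.5 Ω
  L: Z = jωL = j·766.5·0.0499 = 0 + j38.25 Ω
Step 3 — Series combination: Z_total = R + L = 20.5 + j38.25 Ω = 43.4∠61.8° Ω.
Step 4 — Power factor: PF = cos(φ) = Re(Z)/|Z| = 20.5/43.4 = 0.4724.
Step 5 — Type: Im(Z) = 38.25 ⇒ lagging (phase φ = 61.8°).

PF = 0.4724 (lagging, φ = 61.8°)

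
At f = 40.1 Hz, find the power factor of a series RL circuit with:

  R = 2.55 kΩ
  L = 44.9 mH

Step 1 — Angular frequency: ω = 2π·f = 2π·40.1 = 252 rad/s.
Step 2 — Component impedances:
  R: Z = R = 2550 Ω
  L: Z = jωL = j·252·0.0449 = 0 + j11.31 Ω
Step 3 — Series combination: Z_total = R + L = 2550 + j11.31 Ω = 2550∠0.3° Ω.
Step 4 — Power factor: PF = cos(φ) = Re(Z)/|Z| = 2550/2550 = 1.
Step 5 — Type: Im(Z) = 11.31 ⇒ lagging (phase φ = 0.3°).

PF = 1 (lagging, φ = 0.3°)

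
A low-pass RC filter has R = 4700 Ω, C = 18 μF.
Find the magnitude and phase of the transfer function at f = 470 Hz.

Step 1 — Angular frequency: ω = 2π·470 = 2953 rad/s.
Step 2 — Transfer function: H(jω) = 1/(1 + jωRC).
Step 3 — Denominator: 1 + jωRC = 1 + j·2953·4700·1.8e-05 = 1 + j249.8.
Step 4 — H = 1.602e-05 - j0.004003.
Step 5 — Magnitude: |H| = 0.004003 (-48.0 dB); phase: φ = -89.8°.

|H| = 0.004003 (-48.0 dB), φ = -89.8°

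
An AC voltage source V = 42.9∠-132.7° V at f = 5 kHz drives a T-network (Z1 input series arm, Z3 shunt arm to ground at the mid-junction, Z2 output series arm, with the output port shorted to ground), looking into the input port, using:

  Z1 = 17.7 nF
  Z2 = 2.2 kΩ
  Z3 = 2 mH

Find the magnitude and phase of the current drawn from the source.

Step 1 — Angular frequency: ω = 2π·f = 2π·5000 = 3.142e+04 rad/s.
Step 2 — Component impedances:
  Z1: Z = 1/(jωC) = -j/(ω·C) = 0 - j1798 Ω
  Z2: Z = R = 2200 Ω
  Z3: Z = jωL = j·3.142e+04·0.002 = 0 + j62.83 Ω
Step 3 — With the output port shorted to ground, the output series arm Z2 runs from the junction to ground; the shunt arm Z3 also runs from the junction to ground. They appear in parallel: Z3 || Z2 = 1.793 + j62.78 Ω.
Step 4 — Series with input arm Z1: Z_in = Z1 + (Z3 || Z2) = 1.793 - j1736 Ω = 1736∠-89.9° Ω.
Step 5 — Source phasor: V = 42.9∠-132.7° V = -29.09 - j31.53 V.
Step 6 — Ohm's law: I = V / Z_total = (-29.09 - j31.53) / (1.793 - j1736) = 0.01815 - j0.01678 A.
Step 7 — Convert to polar: |I| = 0.02472 A, ∠I = -42.8°.

I = 0.02472∠-42.8° A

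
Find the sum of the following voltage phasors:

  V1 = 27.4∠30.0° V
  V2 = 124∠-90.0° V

Step 1 — Convert each phasor to rectangular form:
  V1 = 27.4·(cos(30.0°) + j·sin(30.0°)) = 23.73 + j13.7 V
  V2 = 124·(cos(-90.0°) + j·sin(-90.0°)) = 0 - j124 V
Step 2 — Sum components: V_total = 23.73 - j110.3 V.
Step 3 — Convert to polar: |V_total| = 112.8 V, ∠V_total = -77.9°.

V_total = 112.8∠-77.9° V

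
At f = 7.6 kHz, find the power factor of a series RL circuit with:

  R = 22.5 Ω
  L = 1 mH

Step 1 — Angular frequency: ω = 2π·f = 2π·7600 = 4.775e+04 rad/s.
Step 2 — Component impedances:
  R: Z = R = 22.5 Ω
  L: Z = jωL = j·4.775e+04·0.001 = 0 + j47.75 Ω
Step 3 — Series combination: Z_total = R + L = 22.5 + j47.75 Ω = 52.79∠64.8° Ω.
Step 4 — Power factor: PF = cos(φ) = Re(Z)/|Z| = 22.5/52.79 = 0.4262.
Step 5 — Type: Im(Z) = 47.75 ⇒ lagging (phase φ = 64.8°).

PF = 0.4262 (lagging, φ = 64.8°)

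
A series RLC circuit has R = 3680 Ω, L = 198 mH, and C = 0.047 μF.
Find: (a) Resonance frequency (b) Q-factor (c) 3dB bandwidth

Step 1 — Resonance: ω₀ = 1/√(LC) = 1/√(0.198·4.7e-08) = 1.037e+04 rad/s.
Step 2 — f₀ = ω₀/(2π) = 1650 Hz.
Step 3 — Series Q: Q = ω₀L/R = 1.037e+04·0.198/3680 = 0.5577.
Step 4 — Bandwidth: Δω = ω₀/Q = 1.859e+04 rad/s; BW = Δω/(2π) = 2958 Hz.

(a) f₀ = 1650 Hz  (b) Q = 0.5577  (c) BW = 2958 Hz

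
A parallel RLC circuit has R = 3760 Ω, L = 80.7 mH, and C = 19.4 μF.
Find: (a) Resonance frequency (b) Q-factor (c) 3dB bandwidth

Step 1 — Resonance: ω₀ = 1/√(LC) = 1/√(0.0807·1.94e-05) = 799.2 rad/s.
Step 2 — f₀ = ω₀/(2π) = 127.2 Hz.
Step 3 — Parallel Q: Q = R/(ω₀L) = 3760/(799.2·0.0807) = 58.3.
Step 4 — Bandwidth: Δω = ω₀/Q = 13.71 rad/s; BW = Δω/(2π) = 2.182 Hz.

(a) f₀ = 127.2 Hz  (b) Q = 58.3  (c) BW = 2.182 Hz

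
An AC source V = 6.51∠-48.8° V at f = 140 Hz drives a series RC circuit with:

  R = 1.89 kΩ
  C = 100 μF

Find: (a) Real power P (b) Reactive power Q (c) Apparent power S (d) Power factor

Step 1 — Angular frequency: ω = 2π·f = 2π·140 = 879.6 rad/s.
Step 2 — Component impedances:
  R: Z = R = 1890 Ω
  C: Z = 1/(jωC) = -j/(ω·C) = 0 - j11.37 Ω
Step 3 — Series combination: Z_total = R + C = 1890 - j11.37 Ω = 1890∠-0.3° Ω.
Step 4 — Source phasor: V = 6.51∠-48.8° V = 4.288 - j4.898 V.
Step 5 — Current: I = V / Z = 0.002284 - j0.002578 A = 0.003444∠-48.5° A.
Step 6 — Complex power: S = V·I* = 0.02242 - j0.0001349 VA.
Step 7 — Real power: P = Re(S) = 0.02242 W.
Step 8 — Reactive power: Q = Im(S) = -0.0001349 VAR.
Step 9 — Apparent power: |S| = 0.02242 VA.
Step 10 — Power factor: PF = P/|S| = 1 (leading).

(a) P = 0.02242 W  (b) Q = -0.0001349 VAR  (c) S = 0.02242 VA  (d) PF = 1 (leading)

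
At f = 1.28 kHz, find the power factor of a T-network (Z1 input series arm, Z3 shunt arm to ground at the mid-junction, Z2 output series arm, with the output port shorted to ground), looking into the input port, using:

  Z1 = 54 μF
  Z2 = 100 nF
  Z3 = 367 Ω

Step 1 — Angular frequency: ω = 2π·f = 2π·1280 = 8042 rad/s.
Step 2 — Component impedances:
  Z1: Z = 1/(jωC) = -j/(ω·C) = 0 - j2.303 Ω
  Z2: Z = 1/(jωC) = -j/(ω·C) = 0 - j1243 Ω
  Z3: Z = R = 367 Ω
Step 3 — With the output port shorted to ground, the output series arm Z2 runs from the junction to ground; the shunt arm Z3 also runs from the junction to ground. They appear in parallel: Z3 || Z2 = 337.6 - j99.64 Ω.
Step 4 — Series with input arm Z1: Z_in = Z1 + (Z3 || Z2) = 337.6 - j101.9 Ω = 352.6∠-16.8° Ω.
Step 5 — Power factor: PF = cos(φ) = Re(Z)/|Z| = 337.59/352.65 = 0.9573.
Step 6 — Type: Im(Z) = -101.9 ⇒ leading (phase φ = -16.8°).

PF = 0.9573 (leading, φ = -16.8°)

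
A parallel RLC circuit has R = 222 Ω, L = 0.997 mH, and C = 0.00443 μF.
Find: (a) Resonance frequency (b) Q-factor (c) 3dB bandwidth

Step 1 — Resonance: ω₀ = 1/√(LC) = 1/√(0.000997·4.43e-09) = 4.758e+05 rad/s.
Step 2 — f₀ = ω₀/(2π) = 7.573e+04 Hz.
Step 3 — Parallel Q: Q = R/(ω₀L) = 222/(4.758e+05·0.000997) = 0.468.
Step 4 — Bandwidth: Δω = ω₀/Q = 1.017e+06 rad/s; BW = Δω/(2π) = 1.618e+05 Hz.

(a) f₀ = 7.573e+04 Hz  (b) Q = 0.468  (c) BW = 1.618e+05 Hz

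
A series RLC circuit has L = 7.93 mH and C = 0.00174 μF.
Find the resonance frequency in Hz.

Step 1 — Resonance condition Im(Z)=0 gives ω₀ = 1/√(LC).
Step 2 — ω₀ = 1/√(0.00793·1.74e-09) = 2.692e+05 rad/s.
Step 3 — f₀ = ω₀/(2π) = 4.285e+04 Hz.

f₀ = 4.285e+04 Hz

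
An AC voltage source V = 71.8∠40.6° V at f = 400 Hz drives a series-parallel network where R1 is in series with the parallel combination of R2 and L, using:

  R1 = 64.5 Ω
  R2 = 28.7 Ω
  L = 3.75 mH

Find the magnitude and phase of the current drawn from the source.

Step 1 — Angular frequency: ω = 2π·f = 2π·400 = 2513 rad/s.
Step 2 — Component impedances:
  R1: Z = R = 64.5 Ω
  R2: Z = R = 28.7 Ω
  L: Z = jωL = j·2513·0.00375 = 0 + j9.425 Ω
Step 3 — Parallel branch: R2 || L = 1/(1/R2 + 1/L) = 2.794 + j8.507 Ω.
Step 4 — Series with R1: Z_total = R1 + (R2 || L) = 67.29 + j8.507 Ω = 67.83∠7.2° Ω.
Step 5 — Source phasor: V = 71.8∠40.6° V = 54.52 + j46.73 V.
Step 6 — Ohm's law: I = V / Z_total = (54.52 + j46.73) / (67.29 + j8.507) = 0.8838 + j0.5826 A.
Step 7 — Convert to polar: |I| = 1.059 A, ∠I = 33.4°.

I = 1.059∠33.4° A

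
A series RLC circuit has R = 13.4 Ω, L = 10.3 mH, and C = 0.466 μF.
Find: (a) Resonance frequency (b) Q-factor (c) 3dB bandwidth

Step 1 — Resonance condition Im(Z)=0 gives ω₀ = 1/√(LC).
Step 2 — ω₀ = 1/√(0.0103·4.66e-07) = 1.443e+04 rad/s.
Step 3 — f₀ = ω₀/(2π) = 2297 Hz.
Step 4 — Series Q: Q = ω₀L/R = 1.443e+04·0.0103/13.4 = 11.09.
Step 5 — 3dB bandwidth: Δω = ω₀/Q = 1301 rad/s; BW = Δω/(2π) = 207.1 Hz.

(a) f₀ = 2297 Hz  (b) Q = 11.09  (c) BW = 207.1 Hz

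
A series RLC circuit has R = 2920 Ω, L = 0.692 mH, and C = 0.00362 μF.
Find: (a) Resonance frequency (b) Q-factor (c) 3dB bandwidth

Step 1 — Resonance condition Im(Z)=0 gives ω₀ = 1/√(LC).
Step 2 — ω₀ = 1/√(0.000692·3.62e-09) = 6.318e+05 rad/s.
Step 3 — f₀ = ω₀/(2π) = 1.006e+05 Hz.
Step 4 — Series Q: Q = ω₀L/R = 6.318e+05·0.000692/2920 = 0.1497.
Step 5 — 3dB bandwidth: Δω = ω₀/Q = 4.22e+06 rad/s; BW = Δω/(2π) = 6.716e+05 Hz.

(a) f₀ = 1.006e+05 Hz  (b) Q = 0.1497  (c) BW = 6.716e+05 Hz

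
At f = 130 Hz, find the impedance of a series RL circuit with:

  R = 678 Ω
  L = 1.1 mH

Step 1 — Angular frequency: ω = 2π·f = 2π·130 = 816.8 rad/s.
Step 2 — Component impedances:
  R: Z = R = 678 Ω
  L: Z = jωL = j·816.8·0.0011 = 0 + j0.8985 Ω
Step 3 — Series combination: Z_total = R + L = 678 + j0.8985 Ω = 678∠0.1° Ω.

Z = 678 + j0.8985 Ω = 678∠0.1° Ω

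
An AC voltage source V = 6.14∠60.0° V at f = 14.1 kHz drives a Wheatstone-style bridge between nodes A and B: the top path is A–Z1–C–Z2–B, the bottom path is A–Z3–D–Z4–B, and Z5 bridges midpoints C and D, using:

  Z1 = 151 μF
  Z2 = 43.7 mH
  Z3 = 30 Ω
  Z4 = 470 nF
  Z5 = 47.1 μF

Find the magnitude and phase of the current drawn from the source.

Step 1 — Angular frequency: ω = 2π·f = 2π·1.41e+04 = 8.859e+04 rad/s.
Step 2 — Component impedances:
  Z1: Z = 1/(jωC) = -j/(ω·C) = 0 - j0.07475 Ω
  Z2: Z = jωL = j·8.859e+04·0.0437 = 0 + j3872 Ω
  Z3: Z = R = 30 Ω
  Z4: Z = 1/(jωC) = -j/(ω·C) = 0 - j24.02 Ω
  Z5: Z = 1/(jωC) = -j/(ω·C) = 0 - j0.2397 Ω
Step 3 — Bridge requires nodal analysis (the Z5 bridge couples midpoints C and D, so the two paths cannot be reduced to a simple series/parallel combination). Setting node B to ground and injecting 1 A at node A, the 3-node admittance system at A, C, D solves to V_A = Z_AB = 0.003326 - j24.48 Ω = 24.48∠-90.0° Ω.
Step 4 — Source phasor: V = 6.14∠60.0° V = 3.07 + j5.317 V.
Step 5 — Ohm's law: I = V / Z_total = (3.07 + j5.317) / (0.003326 - j24.48) = -0.2172 + j0.1254 A.
Step 6 — Convert to polar: |I| = 0.2508 A, ∠I = 150.0°.

I = 0.2508∠150.0° A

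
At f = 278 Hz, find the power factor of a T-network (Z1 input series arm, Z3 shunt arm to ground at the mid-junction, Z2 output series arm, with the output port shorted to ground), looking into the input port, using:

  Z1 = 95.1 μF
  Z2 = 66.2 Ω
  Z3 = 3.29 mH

Step 1 — Angular frequency: ω = 2π·f = 2π·278 = 1747 rad/s.
Step 2 — Component impedances:
  Z1: Z = 1/(jωC) = -j/(ω·C) = 0 - j6.02 Ω
  Z2: Z = R = 66.2 Ω
  Z3: Z = jωL = j·1747·0.00329 = 0 + j5.747 Ω
Step 3 — With the output port shorted to ground, the output series arm Z2 runs from the junction to ground; the shunt arm Z3 also runs from the junction to ground. They appear in parallel: Z3 || Z2 = 0.4951 + j5.704 Ω.
Step 4 — Series with input arm Z1: Z_in = Z1 + (Z3 || Z2) = 0.4951 - j0.3162 Ω = 0.5875∠-32.6° Ω.
Step 5 — Power factor: PF = cos(φ) = Re(Z)/|Z| = 0.49513/0.5875 = 0.8428.
Step 6 — Type: Im(Z) = -0.3162 ⇒ leading (phase φ = -32.6°).

PF = 0.8428 (leading, φ = -32.6°)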